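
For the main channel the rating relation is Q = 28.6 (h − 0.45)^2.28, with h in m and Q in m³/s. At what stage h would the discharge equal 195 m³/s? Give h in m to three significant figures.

h − h₀ = (Q/C)^(1/b) = (195/28.6)^(1/2.28) = 2.321 m
h = 0.45 + 2.321 = 2.771 m

2.77 m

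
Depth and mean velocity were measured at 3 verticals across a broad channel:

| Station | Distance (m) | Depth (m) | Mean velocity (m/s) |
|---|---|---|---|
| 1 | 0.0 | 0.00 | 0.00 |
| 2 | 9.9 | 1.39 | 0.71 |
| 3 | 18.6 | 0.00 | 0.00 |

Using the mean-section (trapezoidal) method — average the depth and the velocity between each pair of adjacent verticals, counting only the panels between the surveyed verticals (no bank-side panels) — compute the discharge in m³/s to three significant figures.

Panel 1-2: Δb = 9.9 m, d̄ = (0.00+1.39)/2 = 0.695, v̄ = (0.00+0.71)/2 = 0.355 → q = 9.9×0.695×0.355 = 2.443 m³/s
Panel 2-3: Δb = 8.7 m, d̄ = (1.39+0.00)/2 = 0.695, v̄ = (0.71+0.00)/2 = 0.355 → q = 8.7×0.695×0.355 = 2.147 m³/s
Q = Σ q = 4.589 m³/s

4.59 m³/s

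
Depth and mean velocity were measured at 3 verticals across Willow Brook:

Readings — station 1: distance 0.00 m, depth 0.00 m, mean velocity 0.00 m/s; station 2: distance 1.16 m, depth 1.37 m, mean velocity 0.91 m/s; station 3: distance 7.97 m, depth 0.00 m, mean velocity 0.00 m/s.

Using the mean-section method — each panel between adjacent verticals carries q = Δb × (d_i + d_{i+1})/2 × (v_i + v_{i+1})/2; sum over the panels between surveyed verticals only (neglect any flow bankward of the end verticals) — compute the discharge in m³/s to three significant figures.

Panel 1-2: Δb = 1.16 m, d̄ = (0.00+1.37)/2 = 0.685, v̄ = (0.00+0.91)/2 = 0.455 → q = 1.16×0.685×0.455 = 0.3615 m³/s
Panel 2-3: Δb = 6.81 m, d̄ = (1.37+0.00)/2 = 0.685, v̄ = (0.91+0.00)/2 = 0.455 → q = 6.81×0.685×0.455 = 2.123 m³/s
Q = Σ q = 2.484 m³/s

2.48 m³/s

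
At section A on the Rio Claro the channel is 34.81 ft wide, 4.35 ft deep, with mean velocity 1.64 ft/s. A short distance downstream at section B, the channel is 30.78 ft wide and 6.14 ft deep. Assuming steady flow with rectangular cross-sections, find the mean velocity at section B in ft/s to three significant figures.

Q = A₁V₁ = (34.81×4.35) × 1.64 = 248.3 ft³/s
A₂ = 30.78 × 6.14 = 189.0 ft²
V₂ = Q/A₂ = 248.3/189.0 = 1.314 ft/s

1.31 ft/s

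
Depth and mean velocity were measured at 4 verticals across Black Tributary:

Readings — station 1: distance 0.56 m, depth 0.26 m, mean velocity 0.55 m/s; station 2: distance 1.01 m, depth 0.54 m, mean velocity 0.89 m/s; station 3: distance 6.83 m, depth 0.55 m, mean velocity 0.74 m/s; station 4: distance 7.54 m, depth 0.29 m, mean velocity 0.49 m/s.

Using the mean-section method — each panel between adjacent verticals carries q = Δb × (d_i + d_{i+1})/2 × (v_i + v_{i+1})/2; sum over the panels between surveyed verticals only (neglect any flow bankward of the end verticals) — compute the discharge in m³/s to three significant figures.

Panel 1-2: Δb = 0.45 m, d̄ = (0.26+0.54)/2 = 0.4, v̄ = (0.55+0.89)/2 = 0.72 → q = 0.45×0.4×0.72 = 0.1296 m³/s
Panel 2-3: Δb = 5.82 m, d̄ = (0.54+0.55)/2 = 0.545, v̄ = (0.89+0.74)/2 = 0.815 → q = 5.82×0.545×0.815 = 2.585 m³/s
Panel 3-4: Δb = 0.71 m, d̄ = (0.55+0.29)/2 = 0.42, v̄ = (0.74+0.49)/2 = 0.615 → q = 0.71×0.42×0.615 = 0.1834 m³/s
Q = Σ q = 2.898 m³/s

2.90 m³/s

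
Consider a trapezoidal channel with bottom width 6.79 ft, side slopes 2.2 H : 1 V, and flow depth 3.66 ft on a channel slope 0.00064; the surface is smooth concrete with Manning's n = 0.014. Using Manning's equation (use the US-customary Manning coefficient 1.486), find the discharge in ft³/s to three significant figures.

248 ft³/s

A = (b + z·y)·y = (6.79 + 2.2×3.66)×3.66 = 54.32 ft²
P = b + 2y√(1+z²) = 6.79 + 2×3.66×√(1+2.2²) = 24.48 ft
R = A/P = 54.32/24.48 = 2.219 ft
Q = (1.486/n)·A·R^(2/3)·S^(1/2) = (1.486/0.014) × 54.32 × 2.219^(2/3) × 0.00064^(1/2) = 248.2 ft³/s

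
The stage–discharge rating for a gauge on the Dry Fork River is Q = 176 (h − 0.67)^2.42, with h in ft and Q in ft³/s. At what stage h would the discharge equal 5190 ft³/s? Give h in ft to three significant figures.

h − h₀ = (Q/C)^(1/b) = (5190/176)^(1/2.42) = 4.049 ft
h = 0.67 + 4.049 = 4.719 ft

4.72 ft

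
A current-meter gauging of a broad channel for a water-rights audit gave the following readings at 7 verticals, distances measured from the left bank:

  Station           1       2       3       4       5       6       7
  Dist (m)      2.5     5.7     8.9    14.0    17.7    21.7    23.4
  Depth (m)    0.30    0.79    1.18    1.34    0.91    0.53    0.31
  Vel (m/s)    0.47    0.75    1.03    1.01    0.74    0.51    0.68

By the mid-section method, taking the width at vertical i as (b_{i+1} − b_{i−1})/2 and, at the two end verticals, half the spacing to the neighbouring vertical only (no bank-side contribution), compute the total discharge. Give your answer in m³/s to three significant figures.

16.7 m³/s

w_1 = (5.7 − 2.5)/2 = 1.6 m; q_1 = 0.47 × 0.30 × 1.6 = 0.2256 m³/s
w_2 = (8.9 − 2.5)/2 = 3.2 m; q_2 = 0.75 × 0.79 × 3.2 = 1.896 m³/s
w_3 = (14.0 − 5.7)/2 = 4.15 m; q_3 = 1.03 × 1.18 × 4.15 = 5.044 m³/s
w_4 = (17.7 − 8.9)/2 = 4.4 m; q_4 = 1.01 × 1.34 × 4.4 = 5.955 m³/s
w_5 = (21.7 − 14.0)/2 = 3.85 m; q_5 = 0.74 × 0.91 × 3.85 = 2.593 m³/s
w_6 = (23.4 − 17.7)/2 = 2.85 m; q_6 = 0.51 × 0.53 × 2.85 = 0.7704 m³/s
w_7 = (23.4 − 21.7)/2 = 0.85 m; q_7 = 0.68 × 0.31 × 0.85 = 0.1792 m³/s
Q = Σ qᵢ = 16.66 m³/s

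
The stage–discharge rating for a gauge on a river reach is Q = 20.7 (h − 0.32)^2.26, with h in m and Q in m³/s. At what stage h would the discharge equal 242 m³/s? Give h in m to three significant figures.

h − h₀ = (Q/C)^(1/b) = (242/20.7)^(1/2.26) = 2.968 m
h = 0.32 + 2.968 = 3.288 m

3.29 m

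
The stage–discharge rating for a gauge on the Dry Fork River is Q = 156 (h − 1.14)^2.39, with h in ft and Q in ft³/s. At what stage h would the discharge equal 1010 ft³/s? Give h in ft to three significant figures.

3.32 ft

h − h₀ = (Q/C)^(1/b) = (1010/156)^(1/2.39) = 2.185 ft
h = 1.14 + 2.185 = 3.325 ft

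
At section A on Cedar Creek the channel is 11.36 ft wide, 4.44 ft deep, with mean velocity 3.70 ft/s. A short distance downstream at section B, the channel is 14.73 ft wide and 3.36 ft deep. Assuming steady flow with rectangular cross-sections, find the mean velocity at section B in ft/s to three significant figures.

Q = A₁V₁ = (11.36×4.44) × 3.70 = 186.6 ft³/s
A₂ = 14.73 × 3.36 = 49.49 ft²
V₂ = Q/A₂ = 186.6/49.49 = 3.771 ft/s

3.77 ft/s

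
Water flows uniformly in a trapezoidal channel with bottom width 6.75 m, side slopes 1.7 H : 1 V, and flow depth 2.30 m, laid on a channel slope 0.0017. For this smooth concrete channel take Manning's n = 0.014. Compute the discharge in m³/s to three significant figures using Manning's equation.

96.7 m³/s

A = (b + z·y)·y = (6.75 + 1.7×2.30)×2.30 = 24.52 m²
P = b + 2y√(1+z²) = 6.75 + 2×2.30×√(1+1.7²) = 15.82 m
R = A/P = 24.52/15.82 = 1.550 m
Q = (1/n)·A·R^(2/3)·S^(1/2) = (1/0.014) × 24.52 × 1.550^(2/3) × 0.0017^(1/2) = 96.69 m³/s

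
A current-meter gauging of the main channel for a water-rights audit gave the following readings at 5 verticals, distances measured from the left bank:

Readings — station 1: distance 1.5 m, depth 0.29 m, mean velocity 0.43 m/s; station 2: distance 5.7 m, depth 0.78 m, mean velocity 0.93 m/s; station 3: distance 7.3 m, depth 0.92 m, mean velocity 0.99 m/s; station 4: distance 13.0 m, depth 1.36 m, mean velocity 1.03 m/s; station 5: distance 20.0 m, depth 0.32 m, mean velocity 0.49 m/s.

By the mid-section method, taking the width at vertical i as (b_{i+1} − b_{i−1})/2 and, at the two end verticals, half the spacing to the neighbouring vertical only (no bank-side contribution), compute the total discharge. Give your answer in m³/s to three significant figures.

w_1 = (5.7 − 1.5)/2 = 2.1 m; q_1 = 0.43 × 0.29 × 2.1 = 0.2619 m³/s
w_2 = (7.3 − 1.5)/2 = 2.9 m; q_2 = 0.93 × 0.78 × 2.9 = 2.104 m³/s
w_3 = (13.0 − 5.7)/2 = 3.65 m; q_3 = 0.99 × 0.92 × 3.65 = 3.324 m³/s
w_4 = (20.0 − 7.3)/2 = 6.35 m; q_4 = 1.03 × 1.36 × 6.35 = 8.895 m³/s
w_5 = (20.0 − 13.0)/2 = 3.5 m; q_5 = 0.49 × 0.32 × 3.5 = 0.5488 m³/s
Q = Σ qᵢ = 15.13 m³/s

15.1 m³/s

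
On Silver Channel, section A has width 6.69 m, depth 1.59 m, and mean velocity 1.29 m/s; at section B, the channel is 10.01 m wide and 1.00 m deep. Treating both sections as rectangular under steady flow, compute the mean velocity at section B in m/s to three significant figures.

Q = A₁V₁ = (6.69×1.59) × 1.29 = 13.72 m³/s
A₂ = 10.01 × 1.00 = 10.01 m²
V₂ = Q/A₂ = 13.72/10.01 = 1.371 m/s

1.37 m/s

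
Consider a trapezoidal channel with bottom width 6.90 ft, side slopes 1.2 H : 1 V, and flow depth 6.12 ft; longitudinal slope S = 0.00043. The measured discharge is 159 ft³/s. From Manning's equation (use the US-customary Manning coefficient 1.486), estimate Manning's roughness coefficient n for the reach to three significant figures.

A = (b + z·y)·y = (6.90 + 1.2×6.12)×6.12 = 87.17 ft²
P = b + 2y√(1+z²) = 6.90 + 2×6.12×√(1+1.2²) = 26.02 ft
R = A/P = 87.17/26.02 = 3.350 ft
n = (1.486/Q)·A·R^(2/3)·S^(1/2) = (1.486/159) × 87.17 × 2.239 × 0.02074 = 0.03783

0.0378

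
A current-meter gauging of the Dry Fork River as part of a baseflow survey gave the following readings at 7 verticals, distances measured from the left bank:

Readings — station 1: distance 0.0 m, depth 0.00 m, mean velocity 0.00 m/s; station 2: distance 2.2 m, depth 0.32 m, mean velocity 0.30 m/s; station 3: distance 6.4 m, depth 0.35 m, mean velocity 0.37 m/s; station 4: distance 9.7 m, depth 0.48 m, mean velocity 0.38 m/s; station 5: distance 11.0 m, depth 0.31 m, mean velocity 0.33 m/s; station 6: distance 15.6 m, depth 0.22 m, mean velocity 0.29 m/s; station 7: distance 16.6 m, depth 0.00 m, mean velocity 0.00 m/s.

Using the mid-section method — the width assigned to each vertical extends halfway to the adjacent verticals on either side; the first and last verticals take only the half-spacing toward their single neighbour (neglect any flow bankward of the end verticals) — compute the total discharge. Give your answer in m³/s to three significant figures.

w_2 = (6.4 − 0.0)/2 = 3.2 m; q_2 = 0.30 × 0.32 × 3.2 = 0.3072 m³/s
w_3 = (9.7 − 2.2)/2 = 3.75 m; q_3 = 0.37 × 0.35 × 3.75 = 0.4856 m³/s
w_4 = (11.0 − 6.4)/2 = 2.3 m; q_4 = 0.38 × 0.48 × 2.3 = 0.4195 m³/s
w_5 = (15.6 − 9.7)/2 = 2.95 m; q_5 = 0.33 × 0.31 × 2.95 = 0.3018 m³/s
w_6 = (16.6 − 11.0)/2 = 2.8 m; q_6 = 0.29 × 0.22 × 2.8 = 0.1786 m³/s
Stations 1, 7 contribute zero (depth or velocity is 0).
Q = Σ qᵢ = 1.693 m³/s

1.69 m³/s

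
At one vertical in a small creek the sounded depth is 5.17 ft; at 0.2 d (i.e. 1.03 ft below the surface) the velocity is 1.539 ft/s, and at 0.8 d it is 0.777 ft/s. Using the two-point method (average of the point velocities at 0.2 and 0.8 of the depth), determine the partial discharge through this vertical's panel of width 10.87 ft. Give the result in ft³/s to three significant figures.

65.1 ft³/s

v̄ = (1.539 + 0.777) / 2 = 1.158 ft/s
q = v̄ × d × w = 1.158 × 5.17 × 10.87 = 65.08 ft³/s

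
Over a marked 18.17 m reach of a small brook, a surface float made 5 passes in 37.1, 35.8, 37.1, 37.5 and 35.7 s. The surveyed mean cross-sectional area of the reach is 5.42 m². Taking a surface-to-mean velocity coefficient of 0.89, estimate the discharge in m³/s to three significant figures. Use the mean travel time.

2.39 m³/s

t̄ = (37.1 + 35.8 + 37.1 + 37.5 + 35.7) / 5 = 36.64 s
v_surface = L / t̄ = 18.17 / 36.64 = 0.4959 m/s
v_mean = 0.89 × 0.4959 = 0.4414 m/s
Q = A × v_mean = 5.42 × 0.4414 = 2.392 m³/s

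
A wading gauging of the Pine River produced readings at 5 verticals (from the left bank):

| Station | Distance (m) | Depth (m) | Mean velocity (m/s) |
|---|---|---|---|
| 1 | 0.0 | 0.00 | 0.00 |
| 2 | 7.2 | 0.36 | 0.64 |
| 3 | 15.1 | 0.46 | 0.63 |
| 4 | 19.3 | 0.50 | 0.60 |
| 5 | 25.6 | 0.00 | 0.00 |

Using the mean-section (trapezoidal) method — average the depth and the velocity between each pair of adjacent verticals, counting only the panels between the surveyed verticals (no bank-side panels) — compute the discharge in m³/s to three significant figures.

Panel 1-2: Δb = 7.2 m, d̄ = (0.00+0.36)/2 = 0.18, v̄ = (0.00+0.64)/2 = 0.32 → q = 7.2×0.18×0.32 = 0.4147 m³/s
Panel 2-3: Δb = 7.9 m, d̄ = (0.36+0.46)/2 = 0.41, v̄ = (0.64+0.63)/2 = 0.635 → q = 7.9×0.41×0.635 = 2.057 m³/s
Panel 3-4: Δb = 4.2 m, d̄ = (0.46+0.50)/2 = 0.48, v̄ = (0.63+0.60)/2 = 0.615 → q = 4.2×0.48×0.615 = 1.240 m³/s
Panel 4-5: Δb = 6.3 m, d̄ = (0.50+0.00)/2 = 0.25, v̄ = (0.60+0.00)/2 = 0.3 → q = 6.3×0.25×0.3 = 0.4725 m³/s
Q = Σ q = 4.184 m³/s

4.18 m³/s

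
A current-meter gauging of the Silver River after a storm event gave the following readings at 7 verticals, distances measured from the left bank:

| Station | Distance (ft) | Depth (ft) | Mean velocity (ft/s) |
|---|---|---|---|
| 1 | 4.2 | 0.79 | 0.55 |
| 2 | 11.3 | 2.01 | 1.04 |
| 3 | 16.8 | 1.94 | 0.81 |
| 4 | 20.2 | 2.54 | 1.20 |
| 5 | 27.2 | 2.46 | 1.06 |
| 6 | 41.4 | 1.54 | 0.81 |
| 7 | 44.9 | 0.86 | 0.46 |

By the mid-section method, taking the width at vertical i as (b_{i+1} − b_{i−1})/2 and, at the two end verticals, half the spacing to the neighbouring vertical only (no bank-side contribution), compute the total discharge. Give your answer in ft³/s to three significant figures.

w_1 = (11.3 − 4.2)/2 = 3.55 ft; q_1 = 0.55 × 0.79 × 3.55 = 1.542 ft³/s
w_2 = (16.8 − 4.2)/2 = 6.3 ft; q_2 = 1.04 × 2.01 × 6.3 = 13.17 ft³/s
w_3 = (20.2 − 11.3)/2 = 4.45 ft; q_3 = 0.81 × 1.94 × 4.45 = 6.993 ft³/s
w_4 = (27.2 − 16.8)/2 = 5.2 ft; q_4 = 1.20 × 2.54 × 5.2 = 15.85 ft³/s
w_5 = (41.4 − 20.2)/2 = 10.6 ft; q_5 = 1.06 × 2.46 × 10.6 = 27.64 ft³/s
w_6 = (44.9 − 27.2)/2 = 8.85 ft; q_6 = 0.81 × 1.54 × 8.85 = 11.04 ft³/s
w_7 = (44.9 − 41.4)/2 = 1.75 ft; q_7 = 0.46 × 0.86 × 1.75 = 0.6923 ft³/s
Q = Σ qᵢ = 76.93 ft³/s

76.9 ft³/s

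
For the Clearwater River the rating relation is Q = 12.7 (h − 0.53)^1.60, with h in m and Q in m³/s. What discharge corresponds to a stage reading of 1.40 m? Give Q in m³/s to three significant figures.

Q = 12.7 × (1.40 − 0.53)^1.60 = 12.7 × 0.87^1.60 = 10.16 m³/s

10.2 m³/s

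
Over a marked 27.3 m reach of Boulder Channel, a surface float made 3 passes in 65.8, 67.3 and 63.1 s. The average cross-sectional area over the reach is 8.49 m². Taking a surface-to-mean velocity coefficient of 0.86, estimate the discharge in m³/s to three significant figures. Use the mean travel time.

t̄ = (65.8 + 67.3 + 63.1) / 3 = 65.4 s
v_surface = L / t̄ = 27.3 / 65.4 = 0.4174 m/s
v_mean = 0.86 × 0.4174 = 0.3590 m/s
Q = A × v_mean = 8.49 × 0.3590 = 3.048 m³/s

3.05 m³/s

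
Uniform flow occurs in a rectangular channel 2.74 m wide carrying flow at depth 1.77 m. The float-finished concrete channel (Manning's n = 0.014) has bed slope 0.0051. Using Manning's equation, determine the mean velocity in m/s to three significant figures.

A = b·y = 2.74 × 1.77 = 4.850 m²
P = b + 2y = 2.74 + 2×1.77 = 6.280 m
R = A/P = 4.850/6.280 = 0.7723 m
Q = (1/n)·A·R^(2/3)·S^(1/2) = (1/0.014) × 4.850 × 0.7723^(2/3) × 0.0051^(1/2) = 20.82 m³/s
V = Q/A = 20.82/4.850 = 4.294 m/s

4.29 m/s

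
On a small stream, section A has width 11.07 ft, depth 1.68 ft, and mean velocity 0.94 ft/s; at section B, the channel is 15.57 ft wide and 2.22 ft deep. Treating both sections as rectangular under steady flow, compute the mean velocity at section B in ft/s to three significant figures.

0.506 ft/s

Q = A₁V₁ = (11.07×1.68) × 0.94 = 17.48 ft³/s
A₂ = 15.57 × 2.22 = 34.57 ft²
V₂ = Q/A₂ = 17.48/34.57 = 0.5058 ft/s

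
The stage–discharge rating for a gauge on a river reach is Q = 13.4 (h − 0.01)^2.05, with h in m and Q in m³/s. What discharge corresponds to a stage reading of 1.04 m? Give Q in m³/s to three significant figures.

Q = 13.4 × (1.04 − 0.01)^2.05 = 13.4 × 1.03^2.05 = 14.24 m³/s

14.2 m³/s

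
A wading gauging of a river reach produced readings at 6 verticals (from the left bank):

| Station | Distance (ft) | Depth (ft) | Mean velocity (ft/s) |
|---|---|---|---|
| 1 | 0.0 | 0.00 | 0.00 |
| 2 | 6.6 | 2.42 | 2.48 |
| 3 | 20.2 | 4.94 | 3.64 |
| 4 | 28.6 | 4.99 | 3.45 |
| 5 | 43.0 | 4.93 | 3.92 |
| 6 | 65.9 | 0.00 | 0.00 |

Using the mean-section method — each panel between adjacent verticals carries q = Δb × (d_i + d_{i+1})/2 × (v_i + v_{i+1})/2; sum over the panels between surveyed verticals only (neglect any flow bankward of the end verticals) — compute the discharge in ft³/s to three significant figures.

Panel 1-2: Δb = 6.6 ft, d̄ = (0.00+2.42)/2 = 1.21, v̄ = (0.00+2.48)/2 = 1.24 → q = 6.6×1.21×1.24 = 9.903 ft³/s
Panel 2-3: Δb = 13.6 ft, d̄ = (2.42+4.94)/2 = 3.68, v̄ = (2.48+3.64)/2 = 3.06 → q = 13.6×3.68×3.06 = 153.1 ft³/s
Panel 3-4: Δb = 8.4 ft, d̄ = (4.94+4.99)/2 = 4.965, v̄ = (3.64+3.45)/2 = 3.545 → q = 8.4×4.965×3.545 = 147.8 ft³/s
Panel 4-5: Δb = 14.4 ft, d̄ = (4.99+4.93)/2 = 4.96, v̄ = (3.45+3.92)/2 = 3.685 → q = 14.4×4.96×3.685 = 263.2 ft³/s
Panel 5-6: Δb = 22.9 ft, d̄ = (4.93+0.00)/2 = 2.465, v̄ = (3.92+0.00)/2 = 1.96 → q = 22.9×2.465×1.96 = 110.6 ft³/s
Q = Σ q = 684.7 ft³/s

685 ft³/s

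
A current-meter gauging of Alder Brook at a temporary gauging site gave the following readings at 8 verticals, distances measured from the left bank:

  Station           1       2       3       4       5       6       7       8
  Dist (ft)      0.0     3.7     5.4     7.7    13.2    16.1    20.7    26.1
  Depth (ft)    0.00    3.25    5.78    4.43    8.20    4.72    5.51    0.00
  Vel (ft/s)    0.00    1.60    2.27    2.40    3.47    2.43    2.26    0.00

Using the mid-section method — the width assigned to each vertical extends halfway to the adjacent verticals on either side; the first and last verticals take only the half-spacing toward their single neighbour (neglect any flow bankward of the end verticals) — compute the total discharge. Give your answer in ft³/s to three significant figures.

307 ft³/s

w_2 = (5.4 − 0.0)/2 = 2.7 ft; q_2 = 1.60 × 3.25 × 2.7 = 14.04 ft³/s
w_3 = (7.7 − 3.7)/2 = 2 ft; q_3 = 2.27 × 5.78 × 2 = 26.24 ft³/s
w_4 = (13.2 − 5.4)/2 = 3.9 ft; q_4 = 2.40 × 4.43 × 3.9 = 41.46 ft³/s
w_5 = (16.1 − 7.7)/2 = 4.2 ft; q_5 = 3.47 × 8.20 × 4.2 = 119.5 ft³/s
w_6 = (20.7 − 13.2)/2 = 3.75 ft; q_6 = 2.43 × 4.72 × 3.75 = 43.01 ft³/s
w_7 = (26.1 − 16.1)/2 = 5 ft; q_7 = 2.26 × 5.51 × 5 = 62.26 ft³/s
Stations 1, 8 contribute zero (depth or velocity is 0).
Q = Σ qᵢ = 306.5 ft³/s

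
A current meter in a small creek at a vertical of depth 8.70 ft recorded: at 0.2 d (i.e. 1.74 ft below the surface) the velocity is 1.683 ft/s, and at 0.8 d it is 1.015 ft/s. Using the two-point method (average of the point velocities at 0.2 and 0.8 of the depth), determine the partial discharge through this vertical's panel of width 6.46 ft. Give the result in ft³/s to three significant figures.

75.8 ft³/s

v̄ = (1.683 + 1.015) / 2 = 1.349 ft/s
q = v̄ × d × w = 1.349 × 8.70 × 6.46 = 75.82 ft³/s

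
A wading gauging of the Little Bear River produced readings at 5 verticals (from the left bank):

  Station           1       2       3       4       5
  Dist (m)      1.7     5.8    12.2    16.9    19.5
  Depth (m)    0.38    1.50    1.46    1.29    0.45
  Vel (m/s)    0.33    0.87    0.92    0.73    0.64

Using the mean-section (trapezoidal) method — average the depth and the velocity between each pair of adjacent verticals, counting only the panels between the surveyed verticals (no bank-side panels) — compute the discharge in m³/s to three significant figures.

Panel 1-2: Δb = 4.1 m, d̄ = (0.38+1.50)/2 = 0.94, v̄ = (0.33+0.87)/2 = 0.6 → q = 4.1×0.94×0.6 = 2.312 m³/s
Panel 2-3: Δb = 6.4 m, d̄ = (1.50+1.46)/2 = 1.48, v̄ = (0.87+0.92)/2 = 0.895 → q = 6.4×1.48×0.895 = 8.477 m³/s
Panel 3-4: Δb = 4.7 m, d̄ = (1.46+1.29)/2 = 1.375, v̄ = (0.92+0.73)/2 = 0.825 → q = 4.7×1.375×0.825 = 5.332 m³/s
Panel 4-5: Δb = 2.6 m, d̄ = (1.29+0.45)/2 = 0.87, v̄ = (0.73+0.64)/2 = 0.685 → q = 2.6×0.87×0.685 = 1.549 m³/s
Q = Σ q = 17.67 m³/s

17.7 m³/s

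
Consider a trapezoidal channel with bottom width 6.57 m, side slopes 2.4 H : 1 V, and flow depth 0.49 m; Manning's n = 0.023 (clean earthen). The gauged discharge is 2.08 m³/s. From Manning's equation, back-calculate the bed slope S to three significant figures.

0.000511

A = (b + z·y)·y = (6.57 + 2.4×0.49)×0.49 = 3.796 m²
P = b + 2y√(1+z²) = 6.57 + 2×0.49×√(1+2.4²) = 9.118 m
R = A/P = 3.796/9.118 = 0.4163 m
S = (Q·n / (1·A·R^(2/3)))² = (2.08×0.023 / (1×3.796×0.5575))² = 0.0005111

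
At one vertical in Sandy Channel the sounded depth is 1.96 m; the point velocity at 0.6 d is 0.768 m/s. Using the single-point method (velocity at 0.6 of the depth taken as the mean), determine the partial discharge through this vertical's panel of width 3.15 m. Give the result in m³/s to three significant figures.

4.74 m³/s

v̄ = v₀.₆ = 0.768 m/s
q = v̄ × d × w = 0.7680 × 1.96 × 3.15 = 4.742 m³/s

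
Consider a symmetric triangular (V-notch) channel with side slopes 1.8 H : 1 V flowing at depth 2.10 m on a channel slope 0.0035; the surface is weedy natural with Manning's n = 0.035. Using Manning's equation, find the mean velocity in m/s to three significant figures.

A = z·y² = 1.8×2.10² = 7.938 m²
P = 2y√(1+z²) = 2×2.10×√(1+1.8²) = 8.648 m
R = A/P = 7.938/8.648 = 0.9179 m
Q = (1/n)·A·R^(2/3)·S^(1/2) = (1/0.035) × 7.938 × 0.9179^(2/3) × 0.0035^(1/2) = 12.67 m³/s
V = Q/A = 12.67/7.938 = 1.596 m/s

1.60 m/s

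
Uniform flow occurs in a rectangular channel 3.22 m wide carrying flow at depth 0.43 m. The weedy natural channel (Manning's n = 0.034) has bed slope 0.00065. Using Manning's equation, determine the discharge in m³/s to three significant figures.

0.505 m³/s

A = b·y = 3.22 × 0.43 = 1.385 m²
P = b + 2y = 3.22 + 2×0.43 = 4.080 m
R = A/P = 1.385/4.080 = 0.3394 m
Q = (1/n)·A·R^(2/3)·S^(1/2) = (1/0.034) × 1.385 × 0.3394^(2/3) × 0.00065^(1/2) = 0.5051 m³/s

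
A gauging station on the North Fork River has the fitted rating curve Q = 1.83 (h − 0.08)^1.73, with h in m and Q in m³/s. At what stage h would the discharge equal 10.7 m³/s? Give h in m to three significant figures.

2.86 m

h − h₀ = (Q/C)^(1/b) = (10.7/1.83)^(1/1.73) = 2.775 m
h = 0.08 + 2.775 = 2.855 m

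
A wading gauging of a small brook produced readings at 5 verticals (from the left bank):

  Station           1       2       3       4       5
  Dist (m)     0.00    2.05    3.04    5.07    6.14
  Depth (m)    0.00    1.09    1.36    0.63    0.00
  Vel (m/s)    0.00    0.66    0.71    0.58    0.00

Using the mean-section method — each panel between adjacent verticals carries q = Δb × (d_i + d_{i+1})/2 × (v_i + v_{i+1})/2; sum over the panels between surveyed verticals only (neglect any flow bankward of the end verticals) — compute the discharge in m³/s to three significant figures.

2.60 m³/s

Panel 1-2: Δb = 2.05 m, d̄ = (0.00+1.09)/2 = 0.545, v̄ = (0.00+0.66)/2 = 0.33 → q = 2.05×0.545×0.33 = 0.3687 m³/s
Panel 2-3: Δb = 0.99 m, d̄ = (1.09+1.36)/2 = 1.225, v̄ = (0.66+0.71)/2 = 0.685 → q = 0.99×1.225×0.685 = 0.8307 m³/s
Panel 3-4: Δb = 2.03 m, d̄ = (1.36+0.63)/2 = 0.995, v̄ = (0.71+0.58)/2 = 0.645 → q = 2.03×0.995×0.645 = 1.303 m³/s
Panel 4-5: Δb = 1.07 m, d̄ = (0.63+0.00)/2 = 0.315, v̄ = (0.58+0.00)/2 = 0.29 → q = 1.07×0.315×0.29 = 0.09774 m³/s
Q = Σ q = 2.600 m³/s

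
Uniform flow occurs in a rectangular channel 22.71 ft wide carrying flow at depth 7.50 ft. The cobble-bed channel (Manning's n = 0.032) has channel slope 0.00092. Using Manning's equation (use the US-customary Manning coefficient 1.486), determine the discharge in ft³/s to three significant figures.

A = b·y = 22.71 × 7.50 = 170.3 ft²
P = b + 2y = 22.71 + 2×7.50 = 37.71 ft
R = A/P = 170.3/37.71 = 4.517 ft
Q = (1.486/n)·A·R^(2/3)·S^(1/2) = (1.486/0.032) × 170.3 × 4.517^(2/3) × 0.00092^(1/2) = 655.5 ft³/s

656 ft³/s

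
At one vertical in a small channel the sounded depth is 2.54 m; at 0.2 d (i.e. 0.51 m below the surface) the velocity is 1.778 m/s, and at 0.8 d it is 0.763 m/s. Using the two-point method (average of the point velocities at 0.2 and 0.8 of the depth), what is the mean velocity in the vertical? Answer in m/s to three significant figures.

1.27 m/s

v̄ = (1.778 + 0.763) / 2 = 1.271 m/s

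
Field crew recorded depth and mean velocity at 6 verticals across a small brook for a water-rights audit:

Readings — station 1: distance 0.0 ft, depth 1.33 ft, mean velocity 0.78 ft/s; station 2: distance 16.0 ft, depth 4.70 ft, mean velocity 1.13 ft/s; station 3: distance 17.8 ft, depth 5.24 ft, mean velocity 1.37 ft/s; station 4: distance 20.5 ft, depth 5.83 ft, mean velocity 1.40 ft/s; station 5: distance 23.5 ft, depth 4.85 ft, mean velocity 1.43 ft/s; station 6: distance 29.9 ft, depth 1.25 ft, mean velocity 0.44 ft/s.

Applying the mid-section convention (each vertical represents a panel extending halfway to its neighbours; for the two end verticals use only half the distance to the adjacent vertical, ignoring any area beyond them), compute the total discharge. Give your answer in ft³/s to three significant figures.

129 ft³/s

w_1 = (16.0 − 0.0)/2 = 8 ft; q_1 = 0.78 × 1.33 × 8 = 8.299 ft³/s
w_2 = (17.8 − 0.0)/2 = 8.9 ft; q_2 = 1.13 × 4.70 × 8.9 = 47.27 ft³/s
w_3 = (20.5 − 16.0)/2 = 2.25 ft; q_3 = 1.37 × 5.24 × 2.25 = 16.15 ft³/s
w_4 = (23.5 − 17.8)/2 = 2.85 ft; q_4 = 1.40 × 5.83 × 2.85 = 23.26 ft³/s
w_5 = (29.9 − 20.5)/2 = 4.7 ft; q_5 = 1.43 × 4.85 × 4.7 = 32.60 ft³/s
w_6 = (29.9 − 23.5)/2 = 3.2 ft; q_6 = 0.44 × 1.25 × 3.2 = 1.760 ft³/s
Q = Σ qᵢ = 129.3 ft³/s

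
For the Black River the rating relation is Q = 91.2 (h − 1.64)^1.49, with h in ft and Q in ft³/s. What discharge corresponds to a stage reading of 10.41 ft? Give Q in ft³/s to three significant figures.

Q = 91.2 × (10.41 − 1.64)^1.49 = 91.2 × 8.77^1.49 = 2318 ft³/s

2320 ft³/s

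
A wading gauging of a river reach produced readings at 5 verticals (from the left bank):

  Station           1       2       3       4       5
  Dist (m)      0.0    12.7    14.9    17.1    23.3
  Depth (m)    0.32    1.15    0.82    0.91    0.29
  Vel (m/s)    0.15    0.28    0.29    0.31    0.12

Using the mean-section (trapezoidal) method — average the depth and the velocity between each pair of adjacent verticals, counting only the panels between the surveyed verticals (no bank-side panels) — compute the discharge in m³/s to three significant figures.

Panel 1-2: Δb = 12.7 m, d̄ = (0.32+1.15)/2 = 0.735, v̄ = (0.15+0.28)/2 = 0.215 → q = 12.7×0.735×0.215 = 2.007 m³/s
Panel 2-3: Δb = 2.2 m, d̄ = (1.15+0.82)/2 = 0.985, v̄ = (0.28+0.29)/2 = 0.285 → q = 2.2×0.985×0.285 = 0.6176 m³/s
Panel 3-4: Δb = 2.2 m, d̄ = (0.82+0.91)/2 = 0.865, v̄ = (0.29+0.31)/2 = 0.3 → q = 2.2×0.865×0.3 = 0.5709 m³/s
Panel 4-5: Δb = 6.2 m, d̄ = (0.91+0.29)/2 = 0.6, v̄ = (0.31+0.12)/2 = 0.215 → q = 6.2×0.6×0.215 = 0.7998 m³/s
Q = Σ q = 3.995 m³/s

4.00 m³/s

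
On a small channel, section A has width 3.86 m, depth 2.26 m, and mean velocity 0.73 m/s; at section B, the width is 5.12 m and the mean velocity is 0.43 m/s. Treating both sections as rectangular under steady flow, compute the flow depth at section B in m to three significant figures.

2.89 m

Q = A₁V₁ = (3.86×2.26) × 0.73 = 6.368 m³/s
d₂ = Q/(b₂ V₂) = 6.368/(5.12×0.43) = 2.893 m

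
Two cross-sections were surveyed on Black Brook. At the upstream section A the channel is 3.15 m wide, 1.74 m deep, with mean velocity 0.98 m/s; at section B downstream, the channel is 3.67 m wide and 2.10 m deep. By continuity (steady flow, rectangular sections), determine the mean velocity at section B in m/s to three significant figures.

0.697 m/s

Q = A₁V₁ = (3.15×1.74) × 0.98 = 5.371 m³/s
A₂ = 3.67 × 2.10 = 7.707 m²
V₂ = Q/A₂ = 5.371/7.707 = 0.6969 m/s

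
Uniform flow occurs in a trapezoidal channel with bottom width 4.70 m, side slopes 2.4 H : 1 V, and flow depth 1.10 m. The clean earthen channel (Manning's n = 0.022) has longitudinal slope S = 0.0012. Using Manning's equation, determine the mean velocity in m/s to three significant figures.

1.33 m/s

A = (b + z·y)·y = (4.70 + 2.4×1.10)×1.10 = 8.074 m²
P = b + 2y√(1+z²) = 4.70 + 2×1.10×√(1+2.4²) = 10.42 m
R = A/P = 8.074/10.42 = 0.7749 m
Q = (1/n)·A·R^(2/3)·S^(1/2) = (1/0.022) × 8.074 × 0.7749^(2/3) × 0.0012^(1/2) = 10.73 m³/s
V = Q/A = 10.73/8.074 = 1.328 m/s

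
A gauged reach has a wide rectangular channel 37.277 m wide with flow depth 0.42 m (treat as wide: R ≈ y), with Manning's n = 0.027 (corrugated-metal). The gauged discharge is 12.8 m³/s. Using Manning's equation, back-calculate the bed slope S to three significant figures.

0.00155

A = b·y = 37.277 × 0.42 = 15.66 m²
Wide channel: R ≈ y = 0.42 m
S = (Q·n / (1·A·R^(2/3)))² = (12.8×0.027 / (1×15.66×0.5608))² = 0.001549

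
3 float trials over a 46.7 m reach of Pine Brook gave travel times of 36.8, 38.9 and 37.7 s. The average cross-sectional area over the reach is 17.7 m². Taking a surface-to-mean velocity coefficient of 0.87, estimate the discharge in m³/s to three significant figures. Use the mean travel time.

t̄ = (36.8 + 38.9 + 37.7) / 3 = 37.8 s
v_surface = L / t̄ = 46.7 / 37.8 = 1.235 m/s
v_mean = 0.87 × 1.235 = 1.075 m/s
Q = A × v_mean = 17.7 × 1.075 = 19.02 m³/s

19.0 m³/s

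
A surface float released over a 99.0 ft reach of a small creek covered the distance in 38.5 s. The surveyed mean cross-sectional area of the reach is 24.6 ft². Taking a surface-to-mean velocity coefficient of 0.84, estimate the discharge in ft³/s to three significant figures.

53.1 ft³/s

v_surface = L / t̄ = 99.0 / 38.5 = 2.571 ft/s
v_mean = 0.84 × 2.571 = 2.160 ft/s
Q = A × v_mean = 24.6 × 2.160 = 53.14 ft³/s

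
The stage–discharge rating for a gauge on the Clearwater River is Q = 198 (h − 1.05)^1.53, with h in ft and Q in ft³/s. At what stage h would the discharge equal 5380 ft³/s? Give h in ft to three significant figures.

h − h₀ = (Q/C)^(1/b) = (5380/198)^(1/1.53) = 8.656 ft
h = 1.05 + 8.656 = 9.706 ft

9.71 ft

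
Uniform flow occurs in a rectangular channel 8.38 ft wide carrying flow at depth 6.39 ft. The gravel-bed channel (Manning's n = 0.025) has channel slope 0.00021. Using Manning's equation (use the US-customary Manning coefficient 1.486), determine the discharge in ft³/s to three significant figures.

85.7 ft³/s

A = b·y = 8.38 × 6.39 = 53.55 ft²
P = b + 2y = 8.38 + 2×6.39 = 21.16 ft
R = A/P = 53.55/21.16 = 2.531 ft
Q = (1.486/n)·A·R^(2/3)·S^(1/2) = (1.486/0.025) × 53.55 × 2.531^(2/3) × 0.00021^(1/2) = 85.66 ft³/s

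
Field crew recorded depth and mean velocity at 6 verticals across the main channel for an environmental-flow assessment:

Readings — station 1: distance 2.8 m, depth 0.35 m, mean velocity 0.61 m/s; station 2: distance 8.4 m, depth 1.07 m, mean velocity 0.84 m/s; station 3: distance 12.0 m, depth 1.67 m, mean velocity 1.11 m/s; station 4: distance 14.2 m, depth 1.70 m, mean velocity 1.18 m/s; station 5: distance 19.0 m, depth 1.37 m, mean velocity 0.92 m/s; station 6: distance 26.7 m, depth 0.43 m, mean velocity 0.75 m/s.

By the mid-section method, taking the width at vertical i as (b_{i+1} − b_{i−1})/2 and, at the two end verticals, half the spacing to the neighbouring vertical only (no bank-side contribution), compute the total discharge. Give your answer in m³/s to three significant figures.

26.2 m³/s

w_1 = (8.4 − 2.8)/2 = 2.8 m; q_1 = 0.61 × 0.35 × 2.8 = 0.5978 m³/s
w_2 = (12.0 − 2.8)/2 = 4.6 m; q_2 = 0.84 × 1.07 × 4.6 = 4.134 m³/s
w_3 = (14.2 − 8.4)/2 = 2.9 m; q_3 = 1.11 × 1.67 × 2.9 = 5.376 m³/s
w_4 = (19.0 − 12.0)/2 = 3.5 m; q_4 = 1.18 × 1.70 × 3.5 = 7.021 m³/s
w_5 = (26.7 − 14.2)/2 = 6.25 m; q_5 = 0.92 × 1.37 × 6.25 = 7.878 m³/s
w_6 = (26.7 − 19.0)/2 = 3.85 m; q_6 = 0.75 × 0.43 × 3.85 = 1.242 m³/s
Q = Σ qᵢ = 26.25 m³/s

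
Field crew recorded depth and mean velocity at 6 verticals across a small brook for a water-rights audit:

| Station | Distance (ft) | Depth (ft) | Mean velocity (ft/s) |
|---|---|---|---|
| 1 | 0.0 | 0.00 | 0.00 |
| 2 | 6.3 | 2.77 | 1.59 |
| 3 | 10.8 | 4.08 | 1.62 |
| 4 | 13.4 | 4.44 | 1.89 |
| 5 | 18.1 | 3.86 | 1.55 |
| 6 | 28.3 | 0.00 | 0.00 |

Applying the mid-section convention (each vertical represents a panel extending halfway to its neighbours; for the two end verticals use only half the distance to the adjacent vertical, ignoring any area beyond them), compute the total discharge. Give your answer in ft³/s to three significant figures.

w_2 = (10.8 − 0.0)/2 = 5.4 ft; q_2 = 1.59 × 2.77 × 5.4 = 23.78 ft³/s
w_3 = (13.4 − 6.3)/2 = 3.55 ft; q_3 = 1.62 × 4.08 × 3.55 = 23.46 ft³/s
w_4 = (18.1 − 10.8)/2 = 3.65 ft; q_4 = 1.89 × 4.44 × 3.65 = 30.63 ft³/s
w_5 = (28.3 − 13.4)/2 = 7.45 ft; q_5 = 1.55 × 3.86 × 7.45 = 44.57 ft³/s
Stations 1, 6 contribute zero (depth or velocity is 0).
Q = Σ qᵢ = 122.4 ft³/s

122 ft³/s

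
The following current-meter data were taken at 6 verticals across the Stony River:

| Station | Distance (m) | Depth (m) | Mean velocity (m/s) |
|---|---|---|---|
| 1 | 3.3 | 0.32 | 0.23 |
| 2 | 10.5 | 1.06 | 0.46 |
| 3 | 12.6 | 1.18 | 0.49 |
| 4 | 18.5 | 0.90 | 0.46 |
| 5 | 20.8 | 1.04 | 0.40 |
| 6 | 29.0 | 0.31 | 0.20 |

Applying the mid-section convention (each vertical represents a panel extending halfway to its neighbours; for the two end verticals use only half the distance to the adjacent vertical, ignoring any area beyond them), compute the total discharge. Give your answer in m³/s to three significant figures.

8.98 m³/s

w_1 = (10.5 − 3.3)/2 = 3.6 m; q_1 = 0.23 × 0.32 × 3.6 = 0.2650 m³/s
w_2 = (12.6 − 3.3)/2 = 4.65 m; q_2 = 0.46 × 1.06 × 4.65 = 2.267 m³/s
w_3 = (18.5 − 10.5)/2 = 4 m; q_3 = 0.49 × 1.18 × 4 = 2.313 m³/s
w_4 = (20.8 − 12.6)/2 = 4.1 m; q_4 = 0.46 × 0.90 × 4.1 = 1.697 m³/s
w_5 = (29.0 − 18.5)/2 = 5.25 m; q_5 = 0.40 × 1.04 × 5.25 = 2.184 m³/s
w_6 = (29.0 − 20.8)/2 = 4.1 m; q_6 = 0.20 × 0.31 × 4.1 = 0.2542 m³/s
Q = Σ qᵢ = 8.981 m³/s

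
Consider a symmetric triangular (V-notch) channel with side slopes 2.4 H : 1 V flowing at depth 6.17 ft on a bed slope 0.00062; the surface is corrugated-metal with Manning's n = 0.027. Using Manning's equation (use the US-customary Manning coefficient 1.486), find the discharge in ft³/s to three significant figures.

252 ft³/s

A = z·y² = 2.4×6.17² = 91.37 ft²
P = 2y√(1+z²) = 2×6.17×√(1+2.4²) = 32.08 ft
R = A/P = 91.37/32.08 = 2.848 ft
Q = (1.486/n)·A·R^(2/3)·S^(1/2) = (1.486/0.027) × 91.37 × 2.848^(2/3) × 0.00062^(1/2) = 251.6 ft³/s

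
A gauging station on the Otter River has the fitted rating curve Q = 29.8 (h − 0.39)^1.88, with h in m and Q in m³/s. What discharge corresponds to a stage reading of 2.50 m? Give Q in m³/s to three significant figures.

Q = 29.8 × (2.50 − 0.39)^1.88 = 29.8 × 2.11^1.88 = 121.3 m³/s

121 m³/s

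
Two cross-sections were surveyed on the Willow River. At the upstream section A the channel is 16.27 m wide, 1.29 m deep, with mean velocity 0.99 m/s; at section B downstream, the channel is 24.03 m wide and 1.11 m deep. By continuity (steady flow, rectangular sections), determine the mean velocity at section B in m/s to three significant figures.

Q = A₁V₁ = (16.27×1.29) × 0.99 = 20.78 m³/s
A₂ = 24.03 × 1.11 = 26.67 m²
V₂ = Q/A₂ = 20.78/26.67 = 0.7790 m/s

0.779 m/s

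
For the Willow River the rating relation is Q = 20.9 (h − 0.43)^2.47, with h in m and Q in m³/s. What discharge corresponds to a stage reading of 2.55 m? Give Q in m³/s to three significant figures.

134 m³/s

Q = 20.9 × (2.55 − 0.43)^2.47 = 20.9 × 2.12^2.47 = 133.7 m³/s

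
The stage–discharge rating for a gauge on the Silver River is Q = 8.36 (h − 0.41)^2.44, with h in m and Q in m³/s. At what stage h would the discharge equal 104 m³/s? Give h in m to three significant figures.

3.22 m

h − h₀ = (Q/C)^(1/b) = (104/8.36)^(1/2.44) = 2.810 m
h = 0.41 + 2.810 = 3.220 m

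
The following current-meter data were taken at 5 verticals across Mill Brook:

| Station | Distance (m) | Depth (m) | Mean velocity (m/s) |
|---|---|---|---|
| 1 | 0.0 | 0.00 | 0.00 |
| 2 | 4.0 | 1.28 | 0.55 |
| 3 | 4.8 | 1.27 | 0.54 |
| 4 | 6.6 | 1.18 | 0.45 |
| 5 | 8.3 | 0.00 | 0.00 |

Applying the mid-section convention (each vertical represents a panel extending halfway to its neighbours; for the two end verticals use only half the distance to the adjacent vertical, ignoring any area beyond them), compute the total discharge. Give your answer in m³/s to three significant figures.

3.51 m³/s

w_2 = (4.8 − 0.0)/2 = 2.4 m; q_2 = 0.55 × 1.28 × 2.4 = 1.690 m³/s
w_3 = (6.6 − 4.0)/2 = 1.3 m; q_3 = 0.54 × 1.27 × 1.3 = 0.8915 m³/s
w_4 = (8.3 − 4.8)/2 = 1.75 m; q_4 = 0.45 × 1.18 × 1.75 = 0.9293 m³/s
Stations 1, 5 contribute zero (depth or velocity is 0).
Q = Σ qᵢ = 3.510 m³/s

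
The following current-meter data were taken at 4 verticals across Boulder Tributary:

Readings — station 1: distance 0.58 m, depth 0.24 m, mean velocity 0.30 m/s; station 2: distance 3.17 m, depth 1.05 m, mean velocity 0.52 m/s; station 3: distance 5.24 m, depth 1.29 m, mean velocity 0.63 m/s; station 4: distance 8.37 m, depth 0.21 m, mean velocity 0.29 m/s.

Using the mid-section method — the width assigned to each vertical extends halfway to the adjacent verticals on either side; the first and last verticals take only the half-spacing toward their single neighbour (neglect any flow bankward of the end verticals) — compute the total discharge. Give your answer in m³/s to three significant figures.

3.57 m³/s

w_1 = (3.17 − 0.58)/2 = 1.295 m; q_1 = 0.30 × 0.24 × 1.295 = 0.09324 m³/s
w_2 = (5.24 − 0.58)/2 = 2.33 m; q_2 = 0.52 × 1.05 × 2.33 = 1.272 m³/s
w_3 = (8.37 − 3.17)/2 = 2.6 m; q_3 = 0.63 × 1.29 × 2.6 = 2.113 m³/s
w_4 = (8.37 − 5.24)/2 = 1.565 m; q_4 = 0.29 × 0.21 × 1.565 = 0.09531 m³/s
Q = Σ qᵢ = 3.574 m³/s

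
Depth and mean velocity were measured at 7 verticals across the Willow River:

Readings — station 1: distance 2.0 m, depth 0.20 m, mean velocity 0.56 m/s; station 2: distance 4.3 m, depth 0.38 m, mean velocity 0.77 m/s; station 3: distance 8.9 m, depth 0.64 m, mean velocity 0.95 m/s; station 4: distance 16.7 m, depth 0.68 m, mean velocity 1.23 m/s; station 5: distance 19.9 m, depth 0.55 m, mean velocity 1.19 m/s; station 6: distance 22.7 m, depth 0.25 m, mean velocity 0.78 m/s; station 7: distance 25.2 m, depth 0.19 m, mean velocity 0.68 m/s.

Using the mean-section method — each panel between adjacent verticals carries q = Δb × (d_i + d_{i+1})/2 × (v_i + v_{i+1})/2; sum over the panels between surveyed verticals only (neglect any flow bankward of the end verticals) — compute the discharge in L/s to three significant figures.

12000 L/s

Panel 1-2: Δb = 2.3 m, d̄ = (0.20+0.38)/2 = 0.29, v̄ = (0.56+0.77)/2 = 0.665 → q = 2.3×0.29×0.665 = 0.4436 m³/s
Panel 2-3: Δb = 4.6 m, d̄ = (0.38+0.64)/2 = 0.51, v̄ = (0.77+0.95)/2 = 0.86 → q = 4.6×0.51×0.86 = 2.018 m³/s
Panel 3-4: Δb = 7.8 m, d̄ = (0.64+0.68)/2 = 0.66, v̄ = (0.95+1.23)/2 = 1.09 → q = 7.8×0.66×1.09 = 5.611 m³/s
Panel 4-5: Δb = 3.2 m, d̄ = (0.68+0.55)/2 = 0.615, v̄ = (1.23+1.19)/2 = 1.21 → q = 3.2×0.615×1.21 = 2.381 m³/s
Panel 5-6: Δb = 2.8 m, d̄ = (0.55+0.25)/2 = 0.4, v̄ = (1.19+0.78)/2 = 0.985 → q = 2.8×0.4×0.985 = 1.103 m³/s
Panel 6-7: Δb = 2.5 m, d̄ = (0.25+0.19)/2 = 0.22, v̄ = (0.78+0.68)/2 = 0.73 → q = 2.5×0.22×0.73 = 0.4015 m³/s
Q = Σ q = 11.96 m³/s
= 11.96 × 1000 = 11960 L/s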